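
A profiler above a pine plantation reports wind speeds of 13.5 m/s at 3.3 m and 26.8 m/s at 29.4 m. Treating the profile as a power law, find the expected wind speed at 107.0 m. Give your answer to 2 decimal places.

40.18 m/s

First find α: α = ln(V₂/V₁)/ln(z₂/z₁) = ln(26.8/13.5)/ln(29.4/3.3) = 0.68571/2.18707 = 0.3135
Extrapolate from 29.4 m to 107.0 m: V₃ = 26.8 × (107.0/29.4)^0.3135 = 26.8 × 1.4993 = 40.1824 m/s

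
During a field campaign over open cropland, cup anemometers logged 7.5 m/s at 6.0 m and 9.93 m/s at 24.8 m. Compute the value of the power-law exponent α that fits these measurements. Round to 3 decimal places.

Power law: V₂/V₁ = (z₂/z₁)^α ⇒ α = ln(V₂/V₁) / ln(z₂/z₁)
α = ln(9.93/7.5) / ln(24.8/6.0) = ln(1.3240) / ln(4.1333)
  = 0.28066 / 1.41908 = 0.19777

α ≈ 0.198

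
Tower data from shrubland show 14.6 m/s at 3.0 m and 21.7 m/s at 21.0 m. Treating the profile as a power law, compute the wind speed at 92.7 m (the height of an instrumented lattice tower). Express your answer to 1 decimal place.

29.4 m/s

First find α: α = ln(V₂/V₁)/ln(z₂/z₁) = ln(21.7/14.6)/ln(21.0/3.0) = 0.39629/1.94591 = 0.2037
Extrapolate from 21.0 m to 92.7 m: V₃ = 21.7 × (92.7/21.0)^0.2037 = 21.7 × 1.3531 = 29.3621 m/s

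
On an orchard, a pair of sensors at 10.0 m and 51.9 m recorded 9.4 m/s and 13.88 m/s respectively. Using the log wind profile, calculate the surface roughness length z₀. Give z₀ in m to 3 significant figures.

z₀ ≈ 0.316 m

Log law: V(z) ∝ ln(z/z₀). With r = V₁/V₂ = 9.4/13.88 = 0.67723,
r · ln(z₂/z₀) = ln(z₁/z₀) ⇒ ln z₀ = (ln z₁ − r·ln z₂)/(1 − r)
ln z₀ = (2.30259 − 0.67723×3.94932) / 0.32277 = -1.1526
z₀ = exp(-1.1526) = 0.3158 m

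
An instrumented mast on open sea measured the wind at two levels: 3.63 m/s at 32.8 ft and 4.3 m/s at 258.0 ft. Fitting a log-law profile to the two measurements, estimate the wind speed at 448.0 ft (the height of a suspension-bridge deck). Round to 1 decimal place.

Log law: V ∝ ln(z/z₀). From the pair, with r = V₁/V₂ = 0.84419,
ln z₀ = (ln z₁ − r·ln z₂)/(1 − r) = (3.4904 − 0.84419×5.5530)/0.15581 = -7.6842 → z₀ = 0.0004600 ft
V₃ = V₁ · ln(z₃/z₀)/ln(z₁/z₀) = 3.63 × 13.7890/11.1746 = 4.4793 m/s

4.5 m/s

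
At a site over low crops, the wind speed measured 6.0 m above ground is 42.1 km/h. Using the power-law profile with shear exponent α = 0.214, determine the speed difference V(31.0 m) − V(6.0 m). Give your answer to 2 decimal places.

17.73 km/h

Power law: V₂ = V₁ · (z₂/z₁)^α = 42.1 × (5.1667)^0.214 = 59.8286 km/h
ΔV = 59.8286 − 42.1 = 17.7286 km/h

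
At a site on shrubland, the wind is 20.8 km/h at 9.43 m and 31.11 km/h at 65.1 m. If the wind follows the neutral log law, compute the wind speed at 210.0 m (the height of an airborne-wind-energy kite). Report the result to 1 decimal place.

37.4 km/h

Log law: V ∝ ln(z/z₀). From the pair, with r = V₁/V₂ = 0.66860,
ln z₀ = (ln z₁ − r·ln z₂)/(1 − r) = (2.2439 − 0.66860×4.1759)/0.33140 = -1.6539 → z₀ = 0.1913 m
V₃ = V₁ · ln(z₃/z₀)/ln(z₁/z₀) = 20.8 × 7.0010/3.8978 = 37.3599 km/h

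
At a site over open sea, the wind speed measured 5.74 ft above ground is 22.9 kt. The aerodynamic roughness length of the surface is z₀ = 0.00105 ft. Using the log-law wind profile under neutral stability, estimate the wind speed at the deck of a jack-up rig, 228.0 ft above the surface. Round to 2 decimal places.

Log law: V(z) ∝ ln(z/z₀), so V₂/V₁ = ln(z₂/z₀) / ln(z₁/z₀).
ln(228.0/0.00105) = 12.2883, ln(5.74/0.00105) = 8.6064
V₂ = 22.9 × 12.2883/8.6064 = 22.9 × 1.4278 = 32.6968 kt

32.70 kt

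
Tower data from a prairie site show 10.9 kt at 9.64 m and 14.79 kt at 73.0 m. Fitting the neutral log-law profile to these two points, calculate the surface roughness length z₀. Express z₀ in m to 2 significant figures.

z₀ ≈ 0.033 m

Log law: V(z) ∝ ln(z/z₀). With r = V₁/V₂ = 10.9/14.79 = 0.73698,
r · ln(z₂/z₀) = ln(z₁/z₀) ⇒ ln z₀ = (ln z₁ − r·ln z₂)/(1 − r)
ln z₀ = (2.26592 − 0.73698×4.29046) / 0.26302 = -3.4069
z₀ = exp(-3.4069) = 0.03314 m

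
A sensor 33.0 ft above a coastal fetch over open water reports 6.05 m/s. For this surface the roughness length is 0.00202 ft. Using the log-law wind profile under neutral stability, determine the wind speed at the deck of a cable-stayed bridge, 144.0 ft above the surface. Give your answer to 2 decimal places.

6.97 m/s

Log law: V(z) ∝ ln(z/z₀), so V₂/V₁ = ln(z₂/z₀) / ln(z₁/z₀).
ln(144.0/0.00202) = 11.1745, ln(33.0/0.00202) = 9.7012
V₂ = 6.05 × 11.1745/9.7012 = 6.05 × 1.1519 = 6.9688 m/s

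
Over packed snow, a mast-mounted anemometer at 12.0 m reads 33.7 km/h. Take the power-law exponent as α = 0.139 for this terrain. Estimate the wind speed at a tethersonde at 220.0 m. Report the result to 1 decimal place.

50.5 km/h

Power-law profile: V₂ = V₁ · (z₂/z₁)^α
V₂ = 33.7 × (220.0/12.0)^0.139 = 33.7 × (18.3333)^0.139
    = 33.7 × 1.4983 = 50.4918 km/h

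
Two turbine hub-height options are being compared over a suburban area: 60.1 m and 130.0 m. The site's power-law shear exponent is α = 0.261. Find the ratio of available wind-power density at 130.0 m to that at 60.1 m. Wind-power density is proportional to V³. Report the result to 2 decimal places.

Speed ratio: V_B/V_A = (z_B/z_A)^α = (130.0/60.1)^0.261 = (2.1631)^0.261 = 1.22307
Power-density ratio: P_B/P_A = (V_B/V_A)³ = (1.22307)³ = 1.82961

1.83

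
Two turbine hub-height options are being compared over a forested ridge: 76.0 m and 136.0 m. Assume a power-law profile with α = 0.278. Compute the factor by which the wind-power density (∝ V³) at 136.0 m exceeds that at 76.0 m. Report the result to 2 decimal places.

1.62

Speed ratio: V_B/V_A = (z_B/z_A)^α = (136.0/76.0)^0.278 = (1.7895)^0.278 = 1.17559
Power-density ratio: P_B/P_A = (V_B/V_A)³ = (1.17559)³ = 1.62470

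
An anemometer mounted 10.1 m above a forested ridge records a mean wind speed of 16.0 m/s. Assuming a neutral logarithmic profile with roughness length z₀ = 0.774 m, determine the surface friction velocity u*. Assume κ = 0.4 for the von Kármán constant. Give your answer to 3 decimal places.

u* ≈ 2.492 m/s

Log law: V(z) = (u*/κ) · ln(z/z₀) ⇒ u* = κ · V / ln(z/z₀)
u* = 0.4 × 16.0 / ln(10.1/0.774) = 0.4 × 16.0 / 2.5687
   = 6.4000 / 2.5687 = 2.4915 m/s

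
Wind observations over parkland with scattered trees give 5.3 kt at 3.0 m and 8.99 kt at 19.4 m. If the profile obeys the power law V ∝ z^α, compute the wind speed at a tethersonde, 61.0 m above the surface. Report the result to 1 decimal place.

12.4 kt

First find α: α = ln(V₂/V₁)/ln(z₂/z₁) = ln(8.99/5.3)/ln(19.4/3.0) = 0.52841/1.86666 = 0.2831
Extrapolate from 19.4 m to 61.0 m: V₃ = 8.99 × (61.0/19.4)^0.2831 = 8.99 × 1.3831 = 12.4336 kt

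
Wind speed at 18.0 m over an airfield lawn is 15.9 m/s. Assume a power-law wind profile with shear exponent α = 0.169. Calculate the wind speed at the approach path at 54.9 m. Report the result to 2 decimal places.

19.20 m/s

Power-law profile: V₂ = V₁ · (z₂/z₁)^α
V₂ = 15.9 × (54.9/18.0)^0.169 = 15.9 × (3.0500)^0.169
    = 15.9 × 1.2074 = 19.1975 m/s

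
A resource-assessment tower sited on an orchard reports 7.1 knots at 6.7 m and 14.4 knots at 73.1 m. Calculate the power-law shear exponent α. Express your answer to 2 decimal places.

α ≈ 0.30

Power law: V₂/V₁ = (z₂/z₁)^α ⇒ α = ln(V₂/V₁) / ln(z₂/z₁)
α = ln(14.4/7.1) / ln(73.1/6.7) = ln(2.0282) / ln(10.9104)
  = 0.70713 / 2.38972 = 0.29591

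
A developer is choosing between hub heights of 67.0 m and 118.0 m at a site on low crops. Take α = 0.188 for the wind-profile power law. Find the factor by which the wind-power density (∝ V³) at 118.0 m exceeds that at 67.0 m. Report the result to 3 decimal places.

Speed ratio: V_B/V_A = (z_B/z_A)^α = (118.0/67.0)^0.188 = (1.7612)^0.188 = 1.11227
Power-density ratio: P_B/P_A = (V_B/V_A)³ = (1.11227)³ = 1.37605

1.376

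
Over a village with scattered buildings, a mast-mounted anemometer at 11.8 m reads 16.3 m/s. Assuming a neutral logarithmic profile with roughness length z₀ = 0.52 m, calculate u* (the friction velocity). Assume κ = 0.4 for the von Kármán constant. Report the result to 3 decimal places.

u* ≈ 2.088 m/s

Log law: V(z) = (u*/κ) · ln(z/z₀) ⇒ u* = κ · V / ln(z/z₀)
u* = 0.4 × 16.3 / ln(11.8/0.52) = 0.4 × 16.3 / 3.1220
   = 6.5200 / 3.1220 = 2.0884 m/s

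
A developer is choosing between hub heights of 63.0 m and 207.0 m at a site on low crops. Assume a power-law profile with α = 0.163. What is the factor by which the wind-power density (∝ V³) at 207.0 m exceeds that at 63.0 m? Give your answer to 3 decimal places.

1.789

Speed ratio: V_B/V_A = (z_B/z_A)^α = (207.0/63.0)^0.163 = (3.2857)^0.163 = 1.21398
Power-density ratio: P_B/P_A = (V_B/V_A)³ = (1.21398)³ = 1.78909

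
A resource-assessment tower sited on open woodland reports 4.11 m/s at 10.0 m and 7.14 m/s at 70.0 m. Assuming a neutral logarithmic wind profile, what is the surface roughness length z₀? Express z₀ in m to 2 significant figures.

Log law: V(z) ∝ ln(z/z₀). With r = V₁/V₂ = 4.11/7.14 = 0.57563,
r · ln(z₂/z₀) = ln(z₁/z₀) ⇒ ln z₀ = (ln z₁ − r·ln z₂)/(1 − r)
ln z₀ = (2.30259 − 0.57563×4.24850) / 0.42437 = -0.3369
z₀ = exp(-0.3369) = 0.7140 m

z₀ ≈ 0.71 m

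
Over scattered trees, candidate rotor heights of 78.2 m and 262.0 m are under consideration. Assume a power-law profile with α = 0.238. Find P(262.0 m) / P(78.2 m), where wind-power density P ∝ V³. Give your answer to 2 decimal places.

2.37

Speed ratio: V_B/V_A = (z_B/z_A)^α = (262.0/78.2)^0.238 = (3.3504)^0.238 = 1.33344
Power-density ratio: P_B/P_A = (V_B/V_A)³ = (1.33344)³ = 2.37092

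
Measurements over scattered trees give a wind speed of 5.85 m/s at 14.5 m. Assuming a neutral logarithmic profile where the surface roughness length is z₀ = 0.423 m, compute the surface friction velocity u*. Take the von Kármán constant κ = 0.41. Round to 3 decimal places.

Log law: V(z) = (u*/κ) · ln(z/z₀) ⇒ u* = κ · V / ln(z/z₀)
u* = 0.41 × 5.85 / ln(14.5/0.423) = 0.41 × 5.85 / 3.5345
   = 2.3985 / 3.5345 = 0.6786 m/s

u* ≈ 0.679 m/s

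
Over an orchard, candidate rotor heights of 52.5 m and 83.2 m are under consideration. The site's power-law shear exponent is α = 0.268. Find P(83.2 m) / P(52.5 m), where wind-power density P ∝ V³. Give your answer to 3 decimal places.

1.448

Speed ratio: V_B/V_A = (z_B/z_A)^α = (83.2/52.5)^0.268 = (1.5848)^0.268 = 1.13133
Power-density ratio: P_B/P_A = (V_B/V_A)³ = (1.13133)³ = 1.44801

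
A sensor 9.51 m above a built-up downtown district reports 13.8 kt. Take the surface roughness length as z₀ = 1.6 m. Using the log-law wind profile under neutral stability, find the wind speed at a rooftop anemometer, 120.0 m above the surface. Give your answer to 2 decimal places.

Log law: V(z) ∝ ln(z/z₀), so V₂/V₁ = ln(z₂/z₀) / ln(z₁/z₀).
ln(120.0/1.6) = 4.3175, ln(9.51/1.6) = 1.7823
V₂ = 13.8 × 4.3175/1.7823 = 13.8 × 2.4224 = 33.4287 kt

33.43 kt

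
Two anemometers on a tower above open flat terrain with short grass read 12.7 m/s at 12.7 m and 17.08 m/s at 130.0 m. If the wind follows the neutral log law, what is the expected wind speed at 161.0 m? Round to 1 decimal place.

17.5 m/s

Log law: V ∝ ln(z/z₀). From the pair, with r = V₁/V₂ = 0.74356,
ln z₀ = (ln z₁ − r·ln z₂)/(1 − r) = (2.5416 − 0.74356×4.8675)/0.25644 = -4.2025 → z₀ = 0.01496 m
V₃ = V₁ · ln(z₃/z₀)/ln(z₁/z₀) = 12.7 × 9.2839/6.7441 = 17.4827 m/s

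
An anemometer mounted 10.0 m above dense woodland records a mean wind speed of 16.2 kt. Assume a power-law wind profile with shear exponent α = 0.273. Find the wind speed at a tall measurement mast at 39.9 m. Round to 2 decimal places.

23.64 kt

Power-law profile: V₂ = V₁ · (z₂/z₁)^α
V₂ = 16.2 × (39.9/10.0)^0.273 = 16.2 × (3.9900)^0.273
    = 16.2 × 1.4590 = 23.6364 kt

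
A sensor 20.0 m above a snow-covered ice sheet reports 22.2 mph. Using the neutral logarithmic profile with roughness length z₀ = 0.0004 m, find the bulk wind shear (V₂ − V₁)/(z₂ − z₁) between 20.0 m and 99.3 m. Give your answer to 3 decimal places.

0.041 mph/m

Log law: V₂ = V₁ · ln(z₂/z₀)/ln(z₁/z₀) = 22.2 × 12.4222/10.8198 = 25.4878 mph
ΔV/Δz = (25.4878 − 22.2)/(99.3 − 20.0) = 3.2878/79.3000 = 0.04146 mph/m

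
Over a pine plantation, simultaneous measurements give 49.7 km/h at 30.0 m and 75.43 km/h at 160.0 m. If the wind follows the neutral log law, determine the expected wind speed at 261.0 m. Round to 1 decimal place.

Log law: V ∝ ln(z/z₀). From the pair, with r = V₁/V₂ = 0.65889,
ln z₀ = (ln z₁ − r·ln z₂)/(1 − r) = (3.4012 − 0.65889×5.0752)/0.34111 = 0.1677 → z₀ = 1.183 m
V₃ = V₁ · ln(z₃/z₀)/ln(z₁/z₀) = 49.7 × 5.3968/3.2334 = 82.9515 km/h

83.0 km/h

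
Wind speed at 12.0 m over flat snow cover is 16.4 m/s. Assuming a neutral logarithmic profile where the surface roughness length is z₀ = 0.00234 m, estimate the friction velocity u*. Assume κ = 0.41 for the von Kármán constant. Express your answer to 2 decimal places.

Log law: V(z) = (u*/κ) · ln(z/z₀) ⇒ u* = κ · V / ln(z/z₀)
u* = 0.41 × 16.4 / ln(12.0/0.00234) = 0.41 × 16.4 / 8.5425
   = 6.7240 / 8.5425 = 0.7871 m/s

u* ≈ 0.79 m/s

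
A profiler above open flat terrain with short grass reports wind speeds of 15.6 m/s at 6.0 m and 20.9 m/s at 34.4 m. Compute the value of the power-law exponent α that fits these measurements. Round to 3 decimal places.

α ≈ 0.167

Power law: V₂/V₁ = (z₂/z₁)^α ⇒ α = ln(V₂/V₁) / ln(z₂/z₁)
α = ln(20.9/15.6) / ln(34.4/6.0) = ln(1.3397) / ln(5.7333)
  = 0.29248 / 1.74630 = 0.16748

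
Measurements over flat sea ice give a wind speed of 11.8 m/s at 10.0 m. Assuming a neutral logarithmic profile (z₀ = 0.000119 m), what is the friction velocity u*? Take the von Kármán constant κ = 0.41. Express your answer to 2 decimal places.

Log law: V(z) = (u*/κ) · ln(z/z₀) ⇒ u* = κ · V / ln(z/z₀)
u* = 0.41 × 11.8 / ln(10.0/0.000119) = 0.41 × 11.8 / 11.3390
   = 4.8380 / 11.3390 = 0.4267 m/s

u* ≈ 0.43 m/s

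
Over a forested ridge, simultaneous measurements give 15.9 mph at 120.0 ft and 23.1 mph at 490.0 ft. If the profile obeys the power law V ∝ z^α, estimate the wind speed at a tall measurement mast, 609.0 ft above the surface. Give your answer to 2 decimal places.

First find α: α = ln(V₂/V₁)/ln(z₂/z₁) = ln(23.1/15.9)/ln(490.0/120.0) = 0.37351/1.40691 = 0.2655
Extrapolate from 490.0 ft to 609.0 ft: V₃ = 23.1 × (609.0/490.0)^0.2655 = 23.1 × 1.0594 = 24.4726 mph

24.47 mph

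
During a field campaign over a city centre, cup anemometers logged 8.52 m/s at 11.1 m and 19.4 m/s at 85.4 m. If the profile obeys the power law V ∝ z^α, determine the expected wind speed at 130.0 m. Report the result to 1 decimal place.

23.0 m/s

First find α: α = ln(V₂/V₁)/ln(z₂/z₁) = ln(19.4/8.52)/ln(85.4/11.1) = 0.82286/2.04040 = 0.4033
Extrapolate from 85.4 m to 130.0 m: V₃ = 19.4 × (130.0/85.4)^0.4033 = 19.4 × 1.1847 = 22.9824 m/s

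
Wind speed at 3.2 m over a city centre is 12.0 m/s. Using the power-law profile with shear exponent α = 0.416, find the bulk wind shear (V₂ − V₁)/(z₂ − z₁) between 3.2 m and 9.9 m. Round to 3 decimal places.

1.074 m/s/m

Power law: V₂ = V₁ · (z₂/z₁)^α = 12.0 × (3.0938)^0.416 = 19.1965 m/s
ΔV/Δz = (19.1965 − 12.0)/(9.9 − 3.2) = 7.1965/6.7000 = 1.07411 m/s/m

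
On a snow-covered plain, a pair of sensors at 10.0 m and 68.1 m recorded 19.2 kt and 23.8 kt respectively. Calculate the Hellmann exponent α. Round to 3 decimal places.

Power law: V₂/V₁ = (z₂/z₁)^α ⇒ α = ln(V₂/V₁) / ln(z₂/z₁)
α = ln(23.8/19.2) / ln(68.1/10.0) = ln(1.2396) / ln(6.8100)
  = 0.21478 / 1.91839 = 0.11196

α ≈ 0.112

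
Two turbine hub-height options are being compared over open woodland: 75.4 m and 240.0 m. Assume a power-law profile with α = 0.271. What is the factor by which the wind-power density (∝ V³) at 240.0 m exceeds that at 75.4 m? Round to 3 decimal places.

2.563

Speed ratio: V_B/V_A = (z_B/z_A)^α = (240.0/75.4)^0.271 = (3.1830)^0.271 = 1.36858
Power-density ratio: P_B/P_A = (V_B/V_A)³ = (1.36858)³ = 2.56336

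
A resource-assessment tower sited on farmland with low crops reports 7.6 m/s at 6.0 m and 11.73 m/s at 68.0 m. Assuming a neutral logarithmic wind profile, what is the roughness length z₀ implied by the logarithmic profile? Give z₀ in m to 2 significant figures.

z₀ ≈ 0.069 m

Log law: V(z) ∝ ln(z/z₀). With r = V₁/V₂ = 7.6/11.73 = 0.64791,
r · ln(z₂/z₀) = ln(z₁/z₀) ⇒ ln z₀ = (ln z₁ − r·ln z₂)/(1 − r)
ln z₀ = (1.79176 − 0.64791×4.21951) / 0.35209 = -2.6758
z₀ = exp(-2.6758) = 0.06885 m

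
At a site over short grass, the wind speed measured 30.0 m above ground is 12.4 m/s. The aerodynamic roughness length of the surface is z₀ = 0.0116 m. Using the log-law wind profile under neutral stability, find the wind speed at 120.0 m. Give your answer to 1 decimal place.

14.6 m/s

Log law: V(z) ∝ ln(z/z₀), so V₂/V₁ = ln(z₂/z₀) / ln(z₁/z₀).
ln(120.0/0.0116) = 9.2442, ln(30.0/0.0116) = 7.8579
V₂ = 12.4 × 9.2442/7.8579 = 12.4 × 1.1764 = 14.5876 m/s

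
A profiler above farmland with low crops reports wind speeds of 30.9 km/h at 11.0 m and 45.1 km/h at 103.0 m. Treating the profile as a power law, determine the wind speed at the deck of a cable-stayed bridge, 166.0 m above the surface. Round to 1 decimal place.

First find α: α = ln(V₂/V₁)/ln(z₂/z₁) = ln(45.1/30.9)/ln(103.0/11.0) = 0.37813/2.23683 = 0.1690
Extrapolate from 103.0 m to 166.0 m: V₃ = 45.1 × (166.0/103.0)^0.1690 = 45.1 × 1.0840 = 48.8894 km/h

48.9 km/h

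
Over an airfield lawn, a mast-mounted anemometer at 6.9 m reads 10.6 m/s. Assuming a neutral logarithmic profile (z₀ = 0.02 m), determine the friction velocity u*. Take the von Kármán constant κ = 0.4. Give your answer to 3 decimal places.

Log law: V(z) = (u*/κ) · ln(z/z₀) ⇒ u* = κ · V / ln(z/z₀)
u* = 0.4 × 10.6 / ln(6.9/0.02) = 0.4 × 10.6 / 5.8435
   = 4.2400 / 5.8435 = 0.7256 m/s

u* ≈ 0.726 m/s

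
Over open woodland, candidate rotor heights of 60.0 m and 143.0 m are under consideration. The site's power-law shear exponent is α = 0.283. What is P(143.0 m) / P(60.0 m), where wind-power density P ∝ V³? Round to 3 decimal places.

Speed ratio: V_B/V_A = (z_B/z_A)^α = (143.0/60.0)^0.283 = (2.3833)^0.283 = 1.27863
Power-density ratio: P_B/P_A = (V_B/V_A)³ = (1.27863)³ = 2.09040

2.090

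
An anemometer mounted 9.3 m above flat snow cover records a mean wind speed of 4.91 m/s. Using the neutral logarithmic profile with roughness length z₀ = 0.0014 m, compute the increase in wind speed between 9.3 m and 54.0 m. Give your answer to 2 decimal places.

0.98 m/s

Log law: V₂ = V₁ · ln(z₂/z₀)/ln(z₁/z₀) = 4.91 × 10.5603/8.8013 = 5.8913 m/s
ΔV = 5.8913 − 4.91 = 0.9813 m/s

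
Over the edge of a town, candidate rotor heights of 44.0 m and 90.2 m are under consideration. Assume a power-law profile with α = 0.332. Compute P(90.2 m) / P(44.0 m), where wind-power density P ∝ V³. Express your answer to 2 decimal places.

2.04

Speed ratio: V_B/V_A = (z_B/z_A)^α = (90.2/44.0)^0.332 = (2.0500)^0.332 = 1.26912
Power-density ratio: P_B/P_A = (V_B/V_A)³ = (1.26912)³ = 2.04412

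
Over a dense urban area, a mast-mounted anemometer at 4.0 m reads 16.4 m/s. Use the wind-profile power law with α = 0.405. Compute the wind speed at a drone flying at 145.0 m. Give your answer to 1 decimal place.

70.2 m/s

Power-law profile: V₂ = V₁ · (z₂/z₁)^α
V₂ = 16.4 × (145.0/4.0)^0.405 = 16.4 × (36.2500)^0.405
    = 16.4 × 4.2807 = 70.2043 m/s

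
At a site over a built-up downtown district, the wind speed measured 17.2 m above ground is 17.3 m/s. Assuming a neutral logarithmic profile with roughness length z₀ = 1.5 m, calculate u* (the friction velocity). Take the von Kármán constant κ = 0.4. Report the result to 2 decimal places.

u* ≈ 2.84 m/s

Log law: V(z) = (u*/κ) · ln(z/z₀) ⇒ u* = κ · V / ln(z/z₀)
u* = 0.4 × 17.3 / ln(17.2/1.5) = 0.4 × 17.3 / 2.4394
   = 6.9200 / 2.4394 = 2.8367 m/s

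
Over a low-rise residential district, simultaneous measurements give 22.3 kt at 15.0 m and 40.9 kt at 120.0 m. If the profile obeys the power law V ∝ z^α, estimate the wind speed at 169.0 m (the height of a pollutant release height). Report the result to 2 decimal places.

First find α: α = ln(V₂/V₁)/ln(z₂/z₁) = ln(40.9/22.3)/ln(120.0/15.0) = 0.60654/2.07944 = 0.2917
Extrapolate from 120.0 m to 169.0 m: V₃ = 40.9 × (169.0/120.0)^0.2917 = 40.9 × 1.1050 = 45.1959 kt

45.20 kt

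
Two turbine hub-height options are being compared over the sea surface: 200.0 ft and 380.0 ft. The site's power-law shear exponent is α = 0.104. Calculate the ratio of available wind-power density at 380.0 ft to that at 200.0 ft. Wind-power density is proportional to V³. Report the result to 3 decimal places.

1.222

Speed ratio: V_B/V_A = (z_B/z_A)^α = (380.0/200.0)^0.104 = (1.9000)^0.104 = 1.06903
Power-density ratio: P_B/P_A = (V_B/V_A)³ = (1.06903)³ = 1.22172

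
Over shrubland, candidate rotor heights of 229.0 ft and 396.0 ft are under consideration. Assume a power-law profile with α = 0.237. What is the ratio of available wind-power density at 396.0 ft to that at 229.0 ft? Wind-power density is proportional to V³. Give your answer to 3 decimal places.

1.476

Speed ratio: V_B/V_A = (z_B/z_A)^α = (396.0/229.0)^0.237 = (1.7293)^0.237 = 1.13860
Power-density ratio: P_B/P_A = (V_B/V_A)³ = (1.13860)³ = 1.47611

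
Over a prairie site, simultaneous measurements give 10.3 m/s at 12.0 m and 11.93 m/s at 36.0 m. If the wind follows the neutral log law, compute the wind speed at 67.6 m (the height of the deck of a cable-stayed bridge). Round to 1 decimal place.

12.9 m/s

Log law: V ∝ ln(z/z₀). From the pair, with r = V₁/V₂ = 0.86337,
ln z₀ = (ln z₁ − r·ln z₂)/(1 − r) = (2.4849 − 0.86337×3.5835)/0.13663 = -4.4572 → z₀ = 0.01159 m
V₃ = V₁ · ln(z₃/z₀)/ln(z₁/z₀) = 10.3 × 8.6709/6.9422 = 12.8649 m/s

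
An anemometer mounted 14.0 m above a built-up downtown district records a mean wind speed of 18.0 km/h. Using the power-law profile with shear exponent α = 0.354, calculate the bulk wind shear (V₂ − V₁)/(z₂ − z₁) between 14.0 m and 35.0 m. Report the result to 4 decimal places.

Power law: V₂ = V₁ · (z₂/z₁)^α = 18.0 × (2.5000)^0.354 = 24.8968 km/h
ΔV/Δz = (24.8968 − 18.0)/(35.0 − 14.0) = 6.8968/21.0000 = 0.32842 km/h/m

0.3284 km/h/m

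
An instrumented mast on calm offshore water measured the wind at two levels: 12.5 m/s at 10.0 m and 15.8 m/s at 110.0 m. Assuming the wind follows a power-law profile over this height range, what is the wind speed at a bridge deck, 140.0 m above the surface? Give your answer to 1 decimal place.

First find α: α = ln(V₂/V₁)/ln(z₂/z₁) = ln(15.8/12.5)/ln(110.0/10.0) = 0.23428/2.39790 = 0.0977
Extrapolate from 110.0 m to 140.0 m: V₃ = 15.8 × (140.0/110.0)^0.0977 = 15.8 × 1.0238 = 16.1767 m/s

16.2 m/s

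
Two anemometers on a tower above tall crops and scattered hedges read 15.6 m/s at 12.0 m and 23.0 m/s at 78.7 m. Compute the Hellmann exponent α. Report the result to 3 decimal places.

α ≈ 0.206

Power law: V₂/V₁ = (z₂/z₁)^α ⇒ α = ln(V₂/V₁) / ln(z₂/z₁)
α = ln(23.0/15.6) / ln(78.7/12.0) = ln(1.4744) / ln(6.5583)
  = 0.38822 / 1.88074 = 0.20642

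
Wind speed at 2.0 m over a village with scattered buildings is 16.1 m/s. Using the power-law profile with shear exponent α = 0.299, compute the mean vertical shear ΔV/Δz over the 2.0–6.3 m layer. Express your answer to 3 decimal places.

1.532 m/s/m

Power law: V₂ = V₁ · (z₂/z₁)^α = 16.1 × (3.1500)^0.299 = 22.6893 m/s
ΔV/Δz = (22.6893 − 16.1)/(6.3 − 2.0) = 6.5893/4.3000 = 1.53239 m/s/m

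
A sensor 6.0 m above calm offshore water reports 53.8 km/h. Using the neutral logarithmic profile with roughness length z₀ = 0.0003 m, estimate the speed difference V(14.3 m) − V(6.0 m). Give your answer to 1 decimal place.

Log law: V₂ = V₁ · ln(z₂/z₀)/ln(z₁/z₀) = 53.8 × 10.7720/9.9035 = 58.5181 km/h
ΔV = 58.5181 − 53.8 = 4.7181 km/h

4.7 km/h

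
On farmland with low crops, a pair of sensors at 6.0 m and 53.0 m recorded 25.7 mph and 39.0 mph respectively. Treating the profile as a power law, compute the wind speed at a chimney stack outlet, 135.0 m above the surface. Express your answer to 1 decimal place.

46.6 mph

First find α: α = ln(V₂/V₁)/ln(z₂/z₁) = ln(39.0/25.7)/ln(53.0/6.0) = 0.41707/2.17853 = 0.1914
Extrapolate from 53.0 m to 135.0 m: V₃ = 39.0 × (135.0/53.0)^0.1914 = 39.0 × 1.1960 = 46.6447 mph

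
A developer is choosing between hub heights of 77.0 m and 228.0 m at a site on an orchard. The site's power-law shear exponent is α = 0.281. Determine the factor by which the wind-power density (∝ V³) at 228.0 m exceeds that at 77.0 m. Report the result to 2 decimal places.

Speed ratio: V_B/V_A = (z_B/z_A)^α = (228.0/77.0)^0.281 = (2.9610)^0.281 = 1.35667
Power-density ratio: P_B/P_A = (V_B/V_A)³ = (1.35667)³ = 2.49705

2.50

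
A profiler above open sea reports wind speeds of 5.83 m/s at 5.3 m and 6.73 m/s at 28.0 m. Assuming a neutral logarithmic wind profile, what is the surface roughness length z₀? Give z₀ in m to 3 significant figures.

z₀ ≈ 0.000110 m

Log law: V(z) ∝ ln(z/z₀). With r = V₁/V₂ = 5.83/6.73 = 0.86627,
r · ln(z₂/z₀) = ln(z₁/z₀) ⇒ ln z₀ = (ln z₁ − r·ln z₂)/(1 − r)
ln z₀ = (1.66771 − 0.86627×3.33220) / 0.13373 = -9.1145
z₀ = exp(-9.1145) = 0.0001101 m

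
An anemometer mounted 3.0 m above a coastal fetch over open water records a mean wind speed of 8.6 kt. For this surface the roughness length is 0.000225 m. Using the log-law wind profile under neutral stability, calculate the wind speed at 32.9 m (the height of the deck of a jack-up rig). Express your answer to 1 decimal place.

Log law: V(z) ∝ ln(z/z₀), so V₂/V₁ = ln(z₂/z₀) / ln(z₁/z₀).
ln(32.9/0.000225) = 11.8929, ln(3.0/0.000225) = 9.4980
V₂ = 8.6 × 11.8929/9.4980 = 8.6 × 1.2521 = 10.7684 kt

10.8 kt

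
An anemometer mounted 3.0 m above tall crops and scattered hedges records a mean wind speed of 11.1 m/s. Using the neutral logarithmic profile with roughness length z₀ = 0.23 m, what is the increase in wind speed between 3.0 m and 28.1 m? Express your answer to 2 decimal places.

9.67 m/s

Log law: V₂ = V₁ · ln(z₂/z₀)/ln(z₁/z₀) = 11.1 × 4.8054/2.5683 = 20.7689 m/s
ΔV = 20.7689 − 11.1 = 9.6689 m/s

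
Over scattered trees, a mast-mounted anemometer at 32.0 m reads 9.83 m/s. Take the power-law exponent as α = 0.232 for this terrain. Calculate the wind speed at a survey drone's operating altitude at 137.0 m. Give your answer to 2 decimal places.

13.77 m/s

Power-law profile: V₂ = V₁ · (z₂/z₁)^α
V₂ = 9.83 × (137.0/32.0)^0.232 = 9.83 × (4.2812)^0.232
    = 9.83 × 1.4013 = 13.7746 m/s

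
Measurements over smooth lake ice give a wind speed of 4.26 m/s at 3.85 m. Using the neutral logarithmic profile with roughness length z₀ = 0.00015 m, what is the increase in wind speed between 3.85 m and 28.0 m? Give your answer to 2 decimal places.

0.83 m/s

Log law: V₂ = V₁ · ln(z₂/z₀)/ln(z₁/z₀) = 4.26 × 12.1371/10.1529 = 5.0925 m/s
ΔV = 5.0925 − 4.26 = 0.8325 m/s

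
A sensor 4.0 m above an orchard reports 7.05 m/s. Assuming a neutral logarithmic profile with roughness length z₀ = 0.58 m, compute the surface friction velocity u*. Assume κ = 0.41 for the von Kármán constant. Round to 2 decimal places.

u* ≈ 1.50 m/s

Log law: V(z) = (u*/κ) · ln(z/z₀) ⇒ u* = κ · V / ln(z/z₀)
u* = 0.41 × 7.05 / ln(4.0/0.58) = 0.41 × 7.05 / 1.9310
   = 2.8905 / 1.9310 = 1.4969 m/s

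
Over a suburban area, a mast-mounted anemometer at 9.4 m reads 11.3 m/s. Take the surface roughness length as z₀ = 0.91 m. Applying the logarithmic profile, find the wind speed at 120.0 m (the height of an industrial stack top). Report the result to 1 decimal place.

23.6 m/s

Log law: V(z) ∝ ln(z/z₀), so V₂/V₁ = ln(z₂/z₀) / ln(z₁/z₀).
ln(120.0/0.91) = 4.8818, ln(9.4/0.91) = 2.3350
V₂ = 11.3 × 4.8818/2.3350 = 11.3 × 2.0907 = 23.6248 m/s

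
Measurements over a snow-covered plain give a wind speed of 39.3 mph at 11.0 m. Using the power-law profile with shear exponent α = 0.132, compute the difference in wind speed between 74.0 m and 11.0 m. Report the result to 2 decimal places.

Power law: V₂ = V₁ · (z₂/z₁)^α = 39.3 × (6.7273)^0.132 = 50.5437 mph
ΔV = 50.5437 − 39.3 = 11.2437 mph

11.24 mph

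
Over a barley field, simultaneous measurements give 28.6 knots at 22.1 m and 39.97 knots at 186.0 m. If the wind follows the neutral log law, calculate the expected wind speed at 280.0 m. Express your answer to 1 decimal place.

Log law: V ∝ ln(z/z₀). From the pair, with r = V₁/V₂ = 0.71554,
ln z₀ = (ln z₁ − r·ln z₂)/(1 − r) = (3.0956 − 0.71554×5.2257)/0.28446 = -2.2626 → z₀ = 0.1041 m
V₃ = V₁ · ln(z₃/z₀)/ln(z₁/z₀) = 28.6 × 7.8974/5.3582 = 42.1533 knots

42.2 knots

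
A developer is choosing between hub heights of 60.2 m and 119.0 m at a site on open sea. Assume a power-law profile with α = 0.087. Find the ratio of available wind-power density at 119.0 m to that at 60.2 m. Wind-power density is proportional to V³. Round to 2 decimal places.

1.19

Speed ratio: V_B/V_A = (z_B/z_A)^α = (119.0/60.2)^0.087 = (1.9767)^0.087 = 1.06108
Power-density ratio: P_B/P_A = (V_B/V_A)³ = (1.06108)³ = 1.19466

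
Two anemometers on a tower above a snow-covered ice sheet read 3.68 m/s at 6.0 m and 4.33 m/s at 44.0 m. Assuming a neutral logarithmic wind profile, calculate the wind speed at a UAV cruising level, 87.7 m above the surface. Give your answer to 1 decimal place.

Log law: V ∝ ln(z/z₀). From the pair, with r = V₁/V₂ = 0.84988,
ln z₀ = (ln z₁ − r·ln z₂)/(1 − r) = (1.7918 − 0.84988×3.7842)/0.15012 = -9.4885 → z₀ = 0.00007572 m
V₃ = V₁ · ln(z₃/z₀)/ln(z₁/z₀) = 3.68 × 13.9624/11.2802 = 4.5550 m/s

4.6 m/s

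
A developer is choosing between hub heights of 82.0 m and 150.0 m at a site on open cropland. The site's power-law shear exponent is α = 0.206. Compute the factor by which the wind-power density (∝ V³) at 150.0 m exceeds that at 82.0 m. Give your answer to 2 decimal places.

Speed ratio: V_B/V_A = (z_B/z_A)^α = (150.0/82.0)^0.206 = (1.8293)^0.206 = 1.13248
Power-density ratio: P_B/P_A = (V_B/V_A)³ = (1.13248)³ = 1.45240

1.45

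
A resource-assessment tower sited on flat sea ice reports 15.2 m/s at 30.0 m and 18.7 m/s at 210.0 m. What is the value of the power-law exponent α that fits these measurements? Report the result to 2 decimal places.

Power law: V₂/V₁ = (z₂/z₁)^α ⇒ α = ln(V₂/V₁) / ln(z₂/z₁)
α = ln(18.7/15.2) / ln(210.0/30.0) = ln(1.2303) / ln(7.0000)
  = 0.20723 / 1.94591 = 0.10649

α ≈ 0.11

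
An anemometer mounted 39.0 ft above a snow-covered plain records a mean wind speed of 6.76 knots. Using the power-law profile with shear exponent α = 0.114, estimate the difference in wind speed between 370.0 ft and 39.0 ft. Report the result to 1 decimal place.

Power law: V₂ = V₁ · (z₂/z₁)^α = 6.76 × (9.4872)^0.114 = 8.7366 knots
ΔV = 8.7366 − 6.76 = 1.9766 knots

2.0 knots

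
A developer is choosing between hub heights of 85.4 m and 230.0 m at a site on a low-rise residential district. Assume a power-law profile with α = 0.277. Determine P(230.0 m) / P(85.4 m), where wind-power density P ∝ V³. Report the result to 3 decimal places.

Speed ratio: V_B/V_A = (z_B/z_A)^α = (230.0/85.4)^0.277 = (2.6932)^0.277 = 1.31578
Power-density ratio: P_B/P_A = (V_B/V_A)³ = (1.31578)³ = 2.27800

2.278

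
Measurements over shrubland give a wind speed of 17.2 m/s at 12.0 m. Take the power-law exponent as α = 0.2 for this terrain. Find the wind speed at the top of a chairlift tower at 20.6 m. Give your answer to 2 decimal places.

Power-law profile: V₂ = V₁ · (z₂/z₁)^α
V₂ = 17.2 × (20.6/12.0)^0.2 = 17.2 × (1.7167)^0.2
    = 17.2 × 1.1141 = 19.1631 m/s

19.16 m/s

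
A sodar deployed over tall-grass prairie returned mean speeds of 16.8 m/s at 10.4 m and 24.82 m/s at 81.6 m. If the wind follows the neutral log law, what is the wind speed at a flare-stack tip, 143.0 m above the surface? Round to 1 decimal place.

27.0 m/s

Log law: V ∝ ln(z/z₀). From the pair, with r = V₁/V₂ = 0.67687,
ln z₀ = (ln z₁ − r·ln z₂)/(1 − r) = (2.3418 − 0.67687×4.4018)/0.32313 = -1.9735 → z₀ = 0.1390 m
V₃ = V₁ · ln(z₃/z₀)/ln(z₁/z₀) = 16.8 × 6.9363/4.3153 = 27.0041 m/s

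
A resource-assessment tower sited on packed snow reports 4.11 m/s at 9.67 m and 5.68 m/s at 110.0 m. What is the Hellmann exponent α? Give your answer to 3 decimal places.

α ≈ 0.133

Power law: V₂/V₁ = (z₂/z₁)^α ⇒ α = ln(V₂/V₁) / ln(z₂/z₁)
α = ln(5.68/4.11) / ln(110.0/9.67) = ln(1.3820) / ln(11.3754)
  = 0.32353 / 2.43145 = 0.13306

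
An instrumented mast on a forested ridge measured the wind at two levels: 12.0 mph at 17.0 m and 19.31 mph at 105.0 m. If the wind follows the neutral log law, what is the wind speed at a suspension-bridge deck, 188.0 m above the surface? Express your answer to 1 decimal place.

Log law: V ∝ ln(z/z₀). From the pair, with r = V₁/V₂ = 0.62144,
ln z₀ = (ln z₁ − r·ln z₂)/(1 − r) = (2.8332 − 0.62144×4.6540)/0.37856 = -0.1557 → z₀ = 0.8558 m
V₃ = V₁ · ln(z₃/z₀)/ln(z₁/z₀) = 12.0 × 5.3921/2.9889 = 21.6486 mph

21.6 mph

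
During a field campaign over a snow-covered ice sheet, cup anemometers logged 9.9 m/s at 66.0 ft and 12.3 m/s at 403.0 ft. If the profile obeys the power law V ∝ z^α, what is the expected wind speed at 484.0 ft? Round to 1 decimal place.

12.6 m/s

First find α: α = ln(V₂/V₁)/ln(z₂/z₁) = ln(12.3/9.9)/ln(403.0/66.0) = 0.21706/1.80928 = 0.1200
Extrapolate from 403.0 ft to 484.0 ft: V₃ = 12.3 × (484.0/403.0)^0.1200 = 12.3 × 1.0222 = 12.5733 m/s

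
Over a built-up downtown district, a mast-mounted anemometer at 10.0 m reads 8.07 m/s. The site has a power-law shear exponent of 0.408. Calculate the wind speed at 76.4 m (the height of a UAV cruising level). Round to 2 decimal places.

18.50 m/s

Power-law profile: V₂ = V₁ · (z₂/z₁)^α
V₂ = 8.07 × (76.4/10.0)^0.408 = 8.07 × (7.6400)^0.408
    = 8.07 × 2.2925 = 18.5002 m/s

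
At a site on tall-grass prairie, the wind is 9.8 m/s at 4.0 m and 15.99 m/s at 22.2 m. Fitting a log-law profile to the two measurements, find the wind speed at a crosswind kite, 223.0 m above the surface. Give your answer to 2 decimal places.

Log law: V ∝ ln(z/z₀). From the pair, with r = V₁/V₂ = 0.61288,
ln z₀ = (ln z₁ − r·ln z₂)/(1 − r) = (1.3863 − 0.61288×3.1001)/0.38712 = -1.3270 → z₀ = 0.2653 m
V₃ = V₁ · ln(z₃/z₀)/ln(z₁/z₀) = 9.8 × 6.7342/2.7133 = 24.3229 m/s

24.32 m/s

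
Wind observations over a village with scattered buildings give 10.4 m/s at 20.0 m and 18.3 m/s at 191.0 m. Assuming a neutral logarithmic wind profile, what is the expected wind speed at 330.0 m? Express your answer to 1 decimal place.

Log law: V ∝ ln(z/z₀). From the pair, with r = V₁/V₂ = 0.56831,
ln z₀ = (ln z₁ − r·ln z₂)/(1 − r) = (2.9957 − 0.56831×5.2523)/0.43169 = 0.0251 → z₀ = 1.025 m
V₃ = V₁ · ln(z₃/z₀)/ln(z₁/z₀) = 10.4 × 5.7740/2.9706 = 20.2144 m/s

20.2 m/s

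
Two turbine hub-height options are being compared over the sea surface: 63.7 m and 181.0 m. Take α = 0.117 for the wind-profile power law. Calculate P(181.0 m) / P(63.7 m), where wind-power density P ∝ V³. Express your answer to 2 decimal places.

Speed ratio: V_B/V_A = (z_B/z_A)^α = (181.0/63.7)^0.117 = (2.8414)^0.117 = 1.12996
Power-density ratio: P_B/P_A = (V_B/V_A)³ = (1.12996)³ = 1.44275

1.44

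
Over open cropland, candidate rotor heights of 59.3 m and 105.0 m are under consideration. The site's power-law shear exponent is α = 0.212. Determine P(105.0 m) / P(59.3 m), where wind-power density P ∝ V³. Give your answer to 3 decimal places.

1.438

Speed ratio: V_B/V_A = (z_B/z_A)^α = (105.0/59.3)^0.212 = (1.7707)^0.212 = 1.12877
Power-density ratio: P_B/P_A = (V_B/V_A)³ = (1.12877)³ = 1.43818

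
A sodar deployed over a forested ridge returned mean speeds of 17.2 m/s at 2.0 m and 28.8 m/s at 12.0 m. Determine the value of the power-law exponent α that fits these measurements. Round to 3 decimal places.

Power law: V₂/V₁ = (z₂/z₁)^α ⇒ α = ln(V₂/V₁) / ln(z₂/z₁)
α = ln(28.8/17.2) / ln(12.0/2.0) = ln(1.6744) / ln(6.0000)
  = 0.51547 / 1.79176 = 0.28769

α ≈ 0.288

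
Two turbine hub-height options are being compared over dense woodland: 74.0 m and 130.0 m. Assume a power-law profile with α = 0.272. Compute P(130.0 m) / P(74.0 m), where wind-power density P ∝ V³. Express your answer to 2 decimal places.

Speed ratio: V_B/V_A = (z_B/z_A)^α = (130.0/74.0)^0.272 = (1.7568)^0.272 = 1.16563
Power-density ratio: P_B/P_A = (V_B/V_A)³ = (1.16563)³ = 1.58374

1.58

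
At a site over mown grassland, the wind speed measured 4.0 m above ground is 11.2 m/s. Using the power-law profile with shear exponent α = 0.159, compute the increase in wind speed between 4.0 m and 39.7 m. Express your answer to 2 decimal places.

4.93 m/s

Power law: V₂ = V₁ · (z₂/z₁)^α = 11.2 × (9.9250)^0.159 = 16.1324 m/s
ΔV = 16.1324 − 11.2 = 4.9324 m/s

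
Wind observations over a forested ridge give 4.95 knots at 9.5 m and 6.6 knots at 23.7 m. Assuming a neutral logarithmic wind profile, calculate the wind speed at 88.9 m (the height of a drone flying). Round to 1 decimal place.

9.0 knots

Log law: V ∝ ln(z/z₀). From the pair, with r = V₁/V₂ = 0.75000,
ln z₀ = (ln z₁ − r·ln z₂)/(1 − r) = (2.2513 − 0.75000×3.1655)/0.25000 = -0.4913 → z₀ = 0.6119 m
V₃ = V₁ · ln(z₃/z₀)/ln(z₁/z₀) = 4.95 × 4.9788/2.7425 = 8.9861 knots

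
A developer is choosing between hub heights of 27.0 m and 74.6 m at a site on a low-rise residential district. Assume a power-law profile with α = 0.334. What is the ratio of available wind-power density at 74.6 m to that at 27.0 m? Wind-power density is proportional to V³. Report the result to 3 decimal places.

Speed ratio: V_B/V_A = (z_B/z_A)^α = (74.6/27.0)^0.334 = (2.7630)^0.334 = 1.40417
Power-density ratio: P_B/P_A = (V_B/V_A)³ = (1.40417)³ = 2.76858

2.769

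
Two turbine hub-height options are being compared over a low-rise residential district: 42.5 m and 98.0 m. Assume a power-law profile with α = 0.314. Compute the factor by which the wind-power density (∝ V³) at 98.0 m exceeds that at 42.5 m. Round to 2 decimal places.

Speed ratio: V_B/V_A = (z_B/z_A)^α = (98.0/42.5)^0.314 = (2.3059)^0.314 = 1.29996
Power-density ratio: P_B/P_A = (V_B/V_A)³ = (1.29996)³ = 2.19681

2.20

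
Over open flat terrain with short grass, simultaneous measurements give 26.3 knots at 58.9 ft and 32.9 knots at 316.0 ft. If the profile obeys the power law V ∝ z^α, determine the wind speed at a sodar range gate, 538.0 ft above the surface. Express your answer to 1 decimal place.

35.3 knots

First find α: α = ln(V₂/V₁)/ln(z₂/z₁) = ln(32.9/26.3)/ln(316.0/58.9) = 0.22390/1.67990 = 0.1333
Extrapolate from 316.0 ft to 538.0 ft: V₃ = 32.9 × (538.0/316.0)^0.1333 = 32.9 × 1.0735 = 35.3181 knots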